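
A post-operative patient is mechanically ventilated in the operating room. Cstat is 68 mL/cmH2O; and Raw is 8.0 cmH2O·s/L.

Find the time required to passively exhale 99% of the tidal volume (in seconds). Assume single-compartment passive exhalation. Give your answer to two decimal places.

τ = R × C = 8.0 × 68 mL/cmH2O = 8.0 × 0.068 L/cmH2O = 0.544 s.
Exhaled fraction f = 1 − e^(−t/τ) → t = −τ·ln(1 − f) = −0.544·ln(0.01) = 2.505 s.

2.51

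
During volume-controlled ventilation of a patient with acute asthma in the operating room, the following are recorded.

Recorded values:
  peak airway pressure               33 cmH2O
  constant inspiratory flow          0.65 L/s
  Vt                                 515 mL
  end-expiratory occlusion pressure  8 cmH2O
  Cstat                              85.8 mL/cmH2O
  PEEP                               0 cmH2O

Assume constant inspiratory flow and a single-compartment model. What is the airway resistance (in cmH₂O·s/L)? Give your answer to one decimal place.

29.2

Total PEEP = 8 cmH2O (set 0 + intrinsic 8); this is the baseline alveolar pressure.
Equation of motion (constant flow): PIP = Vt/C + R·V̇ + PEEP.
R·V̇ = PIP − Vt/C − PEEP = 33 − 515/85.8 − 8 = 33 − 6.002 − 8 = 18.998 cmH2O.
R = 18.998 / 0.65 = 29.228 cmH2O·s/L.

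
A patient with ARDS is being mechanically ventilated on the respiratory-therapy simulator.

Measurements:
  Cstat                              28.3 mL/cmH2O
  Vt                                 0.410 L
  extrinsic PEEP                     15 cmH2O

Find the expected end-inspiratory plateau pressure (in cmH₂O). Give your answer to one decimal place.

29.5

Pplat = PEEP + Vt / Cstat = 15 + 410 / 28.3 = 15 + 14.488 = 29.488 cmH2O.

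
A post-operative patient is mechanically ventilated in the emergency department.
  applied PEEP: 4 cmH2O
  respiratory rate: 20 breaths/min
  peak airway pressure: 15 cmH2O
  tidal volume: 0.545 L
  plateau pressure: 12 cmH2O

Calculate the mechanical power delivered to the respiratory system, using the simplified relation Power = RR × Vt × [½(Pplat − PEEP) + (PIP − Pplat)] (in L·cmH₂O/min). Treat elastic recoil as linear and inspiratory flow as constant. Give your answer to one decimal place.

76.3

Per-breath work = Vt × [½(Pplat−PEEP) + (PIP−Pplat)] = 0.545 × [0.5×8.0 + 3.0] = 0.545 × 7.0 = 3.815 L·cmH2O.
Power = 20 × 3.815 = 76.3 L·cmH2O/min.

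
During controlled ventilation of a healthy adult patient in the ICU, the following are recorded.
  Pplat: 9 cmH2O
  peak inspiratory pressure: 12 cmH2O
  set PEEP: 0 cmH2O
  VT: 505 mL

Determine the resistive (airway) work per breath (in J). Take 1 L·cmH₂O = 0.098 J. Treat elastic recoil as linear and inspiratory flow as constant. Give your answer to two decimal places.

With constant inspiratory flow the resistive pressure is constant at PIP − Pplat = 12 − 9 = 3.0 cmH2O, so resistive work = 3.0 × 0.505 = 1.515 L·cmH2O.
× 0.098 J/(L·cmH2O) → 0.1485 J.

0.15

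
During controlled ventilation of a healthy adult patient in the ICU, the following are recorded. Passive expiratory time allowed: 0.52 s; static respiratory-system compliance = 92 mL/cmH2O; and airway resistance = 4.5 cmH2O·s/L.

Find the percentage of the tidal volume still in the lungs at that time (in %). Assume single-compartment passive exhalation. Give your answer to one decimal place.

28.5

τ = R × C = 4.5 × 92 mL/cmH2O = 4.5 × 0.092 L/cmH2O = 0.414 s.
Passive exhalation: V(t)/V₀ = e^(−t/τ) = e^(−0.52/0.414) = 0.2848.
Fraction remaining = 0.2848 → 28.48%.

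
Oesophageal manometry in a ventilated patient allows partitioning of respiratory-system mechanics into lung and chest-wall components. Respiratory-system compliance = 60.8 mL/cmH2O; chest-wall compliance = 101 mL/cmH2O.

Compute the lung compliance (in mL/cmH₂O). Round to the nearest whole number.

1/CL = 1/Crs − 1/Ccw.
1/CL = 1/60.8 − 1/101 = 0.006546.
CL = 152.77 mL/cmH2O.

153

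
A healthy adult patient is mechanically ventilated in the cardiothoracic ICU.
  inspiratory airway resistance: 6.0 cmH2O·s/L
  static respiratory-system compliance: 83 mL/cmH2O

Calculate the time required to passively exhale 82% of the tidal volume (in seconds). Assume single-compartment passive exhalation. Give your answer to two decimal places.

τ = R × C = 6.0 × 83 mL/cmH2O = 6.0 × 0.083 L/cmH2O = 0.498 s.
Exhaled fraction f = 1 − e^(−t/τ) → t = −τ·ln(1 − f) = −0.498·ln(0.18) = 0.854 s.

0.85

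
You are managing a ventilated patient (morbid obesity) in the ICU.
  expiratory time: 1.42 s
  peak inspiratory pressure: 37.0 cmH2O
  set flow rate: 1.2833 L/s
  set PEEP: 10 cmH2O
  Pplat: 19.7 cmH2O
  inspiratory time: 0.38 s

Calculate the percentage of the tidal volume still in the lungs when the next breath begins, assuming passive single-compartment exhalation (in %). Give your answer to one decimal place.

12.3

Vt = flow × Ti = 1.2833 L/s × 0.38 s × 1000 mL/L = 487.65 mL.
R = (PIP − Pplat)/V̇ = (37.0 − 19.7) / 1.2833 = 17.3/1.2833 = 13.481 cmH2O·s/L.
C = Vt/(Pplat − PEEP) = 487.65 / (19.7 − 10) = 487.65/9.7 = 50.273 mL/cmH2O.
τ = R × C = 13.481 × 0.05027 L/cmH2O = 0.6777 s.
Fraction remaining at end-expiration = e^(−Te/τ) = e^(−1.42/0.6777) = 0.123 → 12.3%.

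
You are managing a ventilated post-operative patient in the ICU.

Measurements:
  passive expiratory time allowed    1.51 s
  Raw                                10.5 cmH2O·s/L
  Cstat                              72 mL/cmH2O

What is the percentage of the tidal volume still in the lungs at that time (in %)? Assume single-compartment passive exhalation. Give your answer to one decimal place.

τ = R × C = 10.5 × 72 mL/cmH2O = 10.5 × 0.072 L/cmH2O = 0.756 s.
Passive exhalation: V(t)/V₀ = e^(−t/τ) = e^(−1.51/0.756) = 0.1357.
Fraction remaining = 0.1357 → 13.57%.

13.6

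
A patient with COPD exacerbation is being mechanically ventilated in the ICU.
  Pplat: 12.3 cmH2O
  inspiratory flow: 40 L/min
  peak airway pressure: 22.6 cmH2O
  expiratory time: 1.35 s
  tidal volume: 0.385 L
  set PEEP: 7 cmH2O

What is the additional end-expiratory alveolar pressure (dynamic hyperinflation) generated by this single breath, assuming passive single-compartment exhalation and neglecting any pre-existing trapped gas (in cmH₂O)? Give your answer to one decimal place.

1.6

Flow: 40 L/min ÷ 60 = 0.6667 L/s.
R = (PIP − Pplat)/V̇ = (22.6 − 12.3) / 0.6667 = 10.3/0.6667 = 15.449 cmH2O·s/L.
C = Vt/(Pplat − PEEP) = 385.0 / (12.3 − 7) = 385.0/5.3 = 72.642 mL/cmH2O.
τ = R × C = 15.449 × 0.07264 L/cmH2O = 1.122 s.
Fraction remaining = e^(−Te/τ) = e^(−1.35/1.122) = 0.3002; trapped volume = 385.0 × 0.3002 = 115.58 mL.
Additional alveolar pressure from trapping ≈ V_trapped / C = 115.58 / 72.642 = 1.591 cmH2O.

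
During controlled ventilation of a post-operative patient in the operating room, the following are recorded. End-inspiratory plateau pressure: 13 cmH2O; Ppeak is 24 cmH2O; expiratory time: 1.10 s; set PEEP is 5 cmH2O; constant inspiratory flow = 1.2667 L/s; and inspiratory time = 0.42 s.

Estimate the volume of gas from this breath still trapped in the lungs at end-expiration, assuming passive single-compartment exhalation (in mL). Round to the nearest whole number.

79

Vt = flow × Ti = 1.2667 L/s × 0.42 s × 1000 mL/L = 532.01 mL.
R = (PIP − Pplat)/V̇ = (24 − 13) / 1.2667 = 11.0/1.2667 = 8.684 cmH2O·s/L.
C = Vt/(Pplat − PEEP) = 532.01 / (13 − 5) = 532.01/8.0 = 66.501 mL/cmH2O.
τ = R × C = 8.684 × 0.0665 L/cmH2O = 0.5775 s.
Fraction remaining = e^(−Te/τ) = e^(−1.10/0.5775) = 0.1489.
Trapped volume = 532.01 × 0.1489 = 79.216 mL.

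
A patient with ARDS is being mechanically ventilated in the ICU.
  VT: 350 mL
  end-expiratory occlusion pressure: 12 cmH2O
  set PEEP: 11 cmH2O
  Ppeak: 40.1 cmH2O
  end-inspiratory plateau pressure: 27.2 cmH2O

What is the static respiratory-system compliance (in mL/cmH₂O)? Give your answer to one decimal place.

End-expiratory occlusion gives total PEEP = 12 cmH2O (intrinsic PEEP = 12 − 11 = 1). Use total PEEP for the elastic gradient.
Cstat = Vt / (Pplat − PEEPtotal) = 350 / (27.2 − 12) = 350 / 15.2 = 23.026 mL/cmH2O.

23.0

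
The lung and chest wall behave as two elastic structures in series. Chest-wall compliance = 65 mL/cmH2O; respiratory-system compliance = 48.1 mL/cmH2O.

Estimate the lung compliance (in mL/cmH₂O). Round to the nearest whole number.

185

1/CL = 1/Crs − 1/Ccw.
1/CL = 1/48.1 − 1/65 = 0.005405.
CL = 185.01 mL/cmH2O.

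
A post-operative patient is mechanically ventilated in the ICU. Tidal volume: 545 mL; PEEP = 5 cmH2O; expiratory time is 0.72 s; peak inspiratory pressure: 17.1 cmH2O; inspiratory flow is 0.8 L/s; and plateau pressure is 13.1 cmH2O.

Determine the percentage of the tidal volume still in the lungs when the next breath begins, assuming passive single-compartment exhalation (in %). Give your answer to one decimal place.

11.8

R = (PIP − Pplat)/V̇ = (17.1 − 13.1) / 0.8 = 4.0/0.8 = 5.0 cmH2O·s/L.
C = Vt/(Pplat − PEEP) = 545.0 / (13.1 − 5) = 545.0/8.1 = 67.284 mL/cmH2O.
τ = R × C = 5.0 × 0.06728 L/cmH2O = 0.3364 s.
Fraction remaining at end-expiration = e^(−Te/τ) = e^(−0.72/0.3364) = 0.1176 → 11.76%.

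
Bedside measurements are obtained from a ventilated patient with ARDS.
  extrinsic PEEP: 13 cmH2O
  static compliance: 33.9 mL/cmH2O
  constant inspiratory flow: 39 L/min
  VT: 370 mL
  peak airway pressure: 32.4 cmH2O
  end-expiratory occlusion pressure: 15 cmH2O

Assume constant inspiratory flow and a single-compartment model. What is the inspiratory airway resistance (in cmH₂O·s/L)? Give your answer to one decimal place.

Flow: 39 L/min ÷ 60 = 0.65 L/s.
Total PEEP = 15 cmH2O (set 13 + intrinsic 2); this is the baseline alveolar pressure.
Equation of motion (constant flow): PIP = Vt/C + R·V̇ + PEEP.
R·V̇ = PIP − Vt/C − PEEP = 32.4 − 370/33.9 − 15 = 32.4 − 10.914 − 15 = 6.486 cmH2O.
R = 6.486 / 0.65 = 9.978 cmH2O·s/L.

10.0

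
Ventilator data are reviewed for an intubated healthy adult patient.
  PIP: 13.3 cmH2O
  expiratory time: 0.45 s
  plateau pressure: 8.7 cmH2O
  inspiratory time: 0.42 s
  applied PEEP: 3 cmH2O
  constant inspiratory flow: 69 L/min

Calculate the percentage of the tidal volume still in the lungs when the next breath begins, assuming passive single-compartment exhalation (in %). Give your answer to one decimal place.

Flow: 69 L/min ÷ 60 = 1.15 L/s.
Vt = flow × Ti = 1.15 L/s × 0.42 s × 1000 mL/L = 483.0 mL.
R = (PIP − Pplat)/V̇ = (13.3 − 8.7) / 1.15 = 4.6/1.15 = 4.0 cmH2O·s/L.
C = Vt/(Pplat − PEEP) = 483.0 / (8.7 − 3) = 483.0/5.7 = 84.737 mL/cmH2O.
τ = R × C = 4.0 × 0.08474 L/cmH2O = 0.339 s.
Fraction remaining at end-expiration = e^(−Te/τ) = e^(−0.45/0.339) = 0.2652 → 26.52%.

26.5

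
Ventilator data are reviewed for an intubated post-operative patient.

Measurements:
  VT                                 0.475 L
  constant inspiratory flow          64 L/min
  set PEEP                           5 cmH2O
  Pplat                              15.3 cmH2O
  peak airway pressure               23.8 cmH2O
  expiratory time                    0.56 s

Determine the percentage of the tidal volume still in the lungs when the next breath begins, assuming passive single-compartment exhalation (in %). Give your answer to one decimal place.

Flow: 64 L/min ÷ 60 = 1.0667 L/s.
R = (PIP − Pplat)/V̇ = (23.8 − 15.3) / 1.0667 = 8.5/1.0667 = 7.969 cmH2O·s/L.
C = Vt/(Pplat − PEEP) = 475.0 / (15.3 − 5) = 475.0/10.3 = 46.117 mL/cmH2O.
τ = R × C = 7.969 × 0.04612 L/cmH2O = 0.3675 s.
Fraction remaining at end-expiration = e^(−Te/τ) = e^(−0.56/0.3675) = 0.2179 → 21.79%.

21.8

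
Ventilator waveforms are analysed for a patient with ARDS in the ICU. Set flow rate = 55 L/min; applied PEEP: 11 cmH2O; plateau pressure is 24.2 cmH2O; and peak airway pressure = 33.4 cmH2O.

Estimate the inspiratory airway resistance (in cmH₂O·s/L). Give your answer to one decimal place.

Flow: 55 L/min ÷ 60 = 0.9167 L/s.
Raw = (PIP − Pplat) / flow = (33.4 − 24.2) / 0.9167 = 9.2 / 0.9167 = 10.036 cmH2O·s/L.

10.0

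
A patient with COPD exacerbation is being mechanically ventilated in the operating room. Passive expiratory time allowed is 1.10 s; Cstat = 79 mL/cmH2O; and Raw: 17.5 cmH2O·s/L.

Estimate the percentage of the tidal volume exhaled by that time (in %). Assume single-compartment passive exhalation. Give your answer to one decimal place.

54.9

τ = R × C = 17.5 × 79 mL/cmH2O = 17.5 × 0.079 L/cmH2O = 1.383 s.
Passive exhalation: V(t)/V₀ = e^(−t/τ) = e^(−1.10/1.383) = 0.4514.
Fraction exhaled = 1 − 0.4514 = 0.5486 → 54.86%.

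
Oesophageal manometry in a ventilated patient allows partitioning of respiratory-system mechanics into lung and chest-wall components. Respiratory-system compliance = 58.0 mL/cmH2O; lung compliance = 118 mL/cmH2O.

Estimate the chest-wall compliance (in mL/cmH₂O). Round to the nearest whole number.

114

1/Ccw = 1/Crs − 1/CL.
1/Ccw = 1/58.0 − 1/118 = 0.008767.
Ccw = 114.06 mL/cmH2O.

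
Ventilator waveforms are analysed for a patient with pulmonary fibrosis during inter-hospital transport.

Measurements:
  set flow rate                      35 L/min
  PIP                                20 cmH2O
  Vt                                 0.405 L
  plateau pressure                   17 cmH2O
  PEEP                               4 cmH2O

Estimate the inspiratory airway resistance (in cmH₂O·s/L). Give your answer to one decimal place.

5.1

Flow: 35 L/min ÷ 60 = 0.5833 L/s.
Raw = (PIP − Pplat) / flow = (20 − 17) / 0.5833 = 3.0 / 0.5833 = 5.143 cmH2O·s/L.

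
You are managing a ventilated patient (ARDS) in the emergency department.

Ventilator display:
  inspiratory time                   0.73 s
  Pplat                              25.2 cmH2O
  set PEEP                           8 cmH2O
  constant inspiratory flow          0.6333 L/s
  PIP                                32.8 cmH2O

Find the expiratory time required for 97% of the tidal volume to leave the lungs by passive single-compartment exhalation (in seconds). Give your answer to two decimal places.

1.13

Vt = flow × Ti = 0.6333 L/s × 0.73 s × 1000 mL/L = 462.31 mL.
R = (PIP − Pplat)/V̇ = (32.8 − 25.2) / 0.6333 = 7.6/0.6333 = 12.001 cmH2O·s/L.
C = Vt/(Pplat − PEEP) = 462.31 / (25.2 − 8) = 462.31/17.2 = 26.878 mL/cmH2O.
τ = R × C = 12.001 × 0.02688 L/cmH2O = 0.3226 s.
t = −τ·ln(1 − 0.97) = −0.3226·ln(0.03) = 1.131 s.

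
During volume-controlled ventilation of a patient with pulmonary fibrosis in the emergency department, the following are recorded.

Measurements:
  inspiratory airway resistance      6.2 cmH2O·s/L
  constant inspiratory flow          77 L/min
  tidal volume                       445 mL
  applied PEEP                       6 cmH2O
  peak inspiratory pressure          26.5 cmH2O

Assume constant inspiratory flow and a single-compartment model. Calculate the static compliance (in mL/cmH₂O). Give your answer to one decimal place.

Flow: 77 L/min ÷ 60 = 1.2833 L/s.
Equation of motion (constant flow): PIP = Vt/C + R·V̇ + PEEP.
Vt/C = PIP − R·V̇ − PEEP = 26.5 − 6.2×1.2833 − 6 = 26.5 − 7.956 − 6 = 12.544 cmH2O.
C = Vt / 12.544 = 445 / 12.544 = 35.475 mL/cmH2O.

35.5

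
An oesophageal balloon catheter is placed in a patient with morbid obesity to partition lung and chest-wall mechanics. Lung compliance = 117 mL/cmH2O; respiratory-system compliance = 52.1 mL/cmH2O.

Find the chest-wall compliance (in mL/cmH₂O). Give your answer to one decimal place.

93.9

1/Ccw = 1/Crs − 1/CL.
1/Ccw = 1/52.1 − 1/117 = 0.01065.
Ccw = 93.897 mL/cmH2O.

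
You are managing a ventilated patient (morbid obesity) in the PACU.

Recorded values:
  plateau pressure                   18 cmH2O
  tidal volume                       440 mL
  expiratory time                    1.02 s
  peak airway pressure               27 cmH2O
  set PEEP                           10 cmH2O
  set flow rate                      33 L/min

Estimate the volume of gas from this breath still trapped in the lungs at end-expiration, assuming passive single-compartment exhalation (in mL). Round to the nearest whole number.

Flow: 33 L/min ÷ 60 = 0.55 L/s.
R = (PIP − Pplat)/V̇ = (27 − 18) / 0.55 = 9.0/0.55 = 16.364 cmH2O·s/L.
C = Vt/(Pplat − PEEP) = 440.0 / (18 − 10) = 440.0/8.0 = 55.0 mL/cmH2O.
τ = R × C = 16.364 × 0.055 L/cmH2O = 0.9 s.
Fraction remaining = e^(−Te/τ) = e^(−1.02/0.9) = 0.322.
Trapped volume = 440.0 × 0.322 = 141.68 mL.

142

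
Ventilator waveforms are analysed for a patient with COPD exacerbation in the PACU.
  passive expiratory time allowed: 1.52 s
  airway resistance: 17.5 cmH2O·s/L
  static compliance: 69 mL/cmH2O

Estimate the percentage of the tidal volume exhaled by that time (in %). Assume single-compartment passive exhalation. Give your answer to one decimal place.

71.6

τ = R × C = 17.5 × 69 mL/cmH2O = 17.5 × 0.069 L/cmH2O = 1.208 s.
Passive exhalation: V(t)/V₀ = e^(−t/τ) = e^(−1.52/1.208) = 0.2841.
Fraction exhaled = 1 − 0.2841 = 0.7159 → 71.59%.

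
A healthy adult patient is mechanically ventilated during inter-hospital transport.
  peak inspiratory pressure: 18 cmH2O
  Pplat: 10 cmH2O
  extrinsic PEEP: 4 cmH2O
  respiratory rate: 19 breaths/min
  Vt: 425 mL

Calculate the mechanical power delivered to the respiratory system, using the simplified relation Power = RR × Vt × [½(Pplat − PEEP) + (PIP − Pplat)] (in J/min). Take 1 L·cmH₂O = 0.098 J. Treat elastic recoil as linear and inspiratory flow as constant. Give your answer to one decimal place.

8.7

Per-breath work = Vt × [½(Pplat−PEEP) + (PIP−Pplat)] = 0.425 × [0.5×6.0 + 8.0] = 0.425 × 11.0 = 4.675 L·cmH2O.
Power = 19 × 4.675 = 88.825 L·cmH2O/min.
× 0.098 J/(L·cmH2O) → 8.705 J/min.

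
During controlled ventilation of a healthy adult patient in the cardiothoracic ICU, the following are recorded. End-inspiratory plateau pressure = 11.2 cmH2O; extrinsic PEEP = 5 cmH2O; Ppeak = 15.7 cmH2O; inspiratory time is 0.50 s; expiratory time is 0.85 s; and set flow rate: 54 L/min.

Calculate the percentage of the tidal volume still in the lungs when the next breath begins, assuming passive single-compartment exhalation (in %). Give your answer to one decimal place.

Flow: 54 L/min ÷ 60 = 0.9 L/s.
Vt = flow × Ti = 0.9 L/s × 0.50 s × 1000 mL/L = 450.0 mL.
R = (PIP − Pplat)/V̇ = (15.7 − 11.2) / 0.9 = 4.5/0.9 = 5.0 cmH2O·s/L.
C = Vt/(Pplat − PEEP) = 450.0 / (11.2 − 5) = 450.0/6.2 = 72.581 mL/cmH2O.
τ = R × C = 5.0 × 0.07258 L/cmH2O = 0.3629 s.
Fraction remaining at end-expiration = e^(−Te/τ) = e^(−0.85/0.3629) = 0.09611 → 9.611%.

9.6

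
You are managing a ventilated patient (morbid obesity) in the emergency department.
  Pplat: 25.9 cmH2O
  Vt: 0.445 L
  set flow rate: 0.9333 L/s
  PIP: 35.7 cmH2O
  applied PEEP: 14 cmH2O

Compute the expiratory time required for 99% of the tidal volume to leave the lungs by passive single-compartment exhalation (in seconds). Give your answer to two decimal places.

1.81

R = (PIP − Pplat)/V̇ = (35.7 − 25.9) / 0.9333 = 9.8/0.9333 = 10.5 cmH2O·s/L.
C = Vt/(Pplat − PEEP) = 445.0 / (25.9 − 14) = 445.0/11.9 = 37.395 mL/cmH2O.
τ = R × C = 10.5 × 0.0374 L/cmH2O = 0.3927 s.
t = −τ·ln(1 − 0.99) = −0.3927·ln(0.01) = 1.808 s.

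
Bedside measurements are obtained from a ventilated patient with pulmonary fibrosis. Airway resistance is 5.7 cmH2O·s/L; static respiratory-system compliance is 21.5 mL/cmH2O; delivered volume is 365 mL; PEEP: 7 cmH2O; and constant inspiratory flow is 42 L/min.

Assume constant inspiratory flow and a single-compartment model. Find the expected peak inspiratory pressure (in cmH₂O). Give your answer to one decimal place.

28.0

Flow: 42 L/min ÷ 60 = 0.7 L/s.
Equation of motion (constant flow): PIP = Vt/C + R·V̇ + PEEP.
PIP = 365/21.5 + 5.7×0.7 + 7 = 16.977 + 3.99 + 7 = 27.967 cmH2O.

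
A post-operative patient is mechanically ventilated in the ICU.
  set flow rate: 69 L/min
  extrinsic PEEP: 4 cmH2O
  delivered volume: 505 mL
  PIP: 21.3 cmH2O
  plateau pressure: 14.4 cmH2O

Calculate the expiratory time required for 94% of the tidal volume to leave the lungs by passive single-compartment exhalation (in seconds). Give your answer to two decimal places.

0.82

Flow: 69 L/min ÷ 60 = 1.15 L/s.
R = (PIP − Pplat)/V̇ = (21.3 − 14.4) / 1.15 = 6.9/1.15 = 6.0 cmH2O·s/L.
C = Vt/(Pplat − PEEP) = 505.0 / (14.4 − 4) = 505.0/10.4 = 48.558 mL/cmH2O.
τ = R × C = 6.0 × 0.04856 L/cmH2O = 0.2914 s.
t = −τ·ln(1 − 0.94) = −0.2914·ln(0.06) = 0.8198 s.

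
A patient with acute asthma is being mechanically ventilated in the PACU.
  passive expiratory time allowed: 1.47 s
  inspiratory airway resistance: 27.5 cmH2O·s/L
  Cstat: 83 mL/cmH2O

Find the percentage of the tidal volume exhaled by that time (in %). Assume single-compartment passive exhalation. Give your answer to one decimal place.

47.5

τ = R × C = 27.5 × 83 mL/cmH2O = 27.5 × 0.083 L/cmH2O = 2.283 s.
Passive exhalation: V(t)/V₀ = e^(−t/τ) = e^(−1.47/2.283) = 0.5252.
Fraction exhaled = 1 − 0.5252 = 0.4748 → 47.48%.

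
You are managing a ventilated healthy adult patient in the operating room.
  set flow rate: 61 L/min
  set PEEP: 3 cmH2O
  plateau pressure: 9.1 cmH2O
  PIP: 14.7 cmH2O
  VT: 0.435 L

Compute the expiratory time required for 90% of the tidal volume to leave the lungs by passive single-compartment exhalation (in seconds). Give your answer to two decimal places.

0.90

Flow: 61 L/min ÷ 60 = 1.0167 L/s.
R = (PIP − Pplat)/V̇ = (14.7 − 9.1) / 1.0167 = 5.6/1.0167 = 5.508 cmH2O·s/L.
C = Vt/(Pplat − PEEP) = 435.0 / (9.1 − 3) = 435.0/6.1 = 71.311 mL/cmH2O.
τ = R × C = 5.508 × 0.07131 L/cmH2O = 0.3928 s.
t = −τ·ln(1 − 0.90) = −0.3928·ln(0.1) = 0.9045 s.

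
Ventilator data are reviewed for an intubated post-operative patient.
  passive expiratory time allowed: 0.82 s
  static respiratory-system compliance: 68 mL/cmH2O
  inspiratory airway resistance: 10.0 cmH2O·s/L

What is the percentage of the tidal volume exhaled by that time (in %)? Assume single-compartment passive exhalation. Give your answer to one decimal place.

70.1

τ = R × C = 10.0 × 68 mL/cmH2O = 10.0 × 0.068 L/cmH2O = 0.68 s.
Passive exhalation: V(t)/V₀ = e^(−t/τ) = e^(−0.82/0.68) = 0.2994.
Fraction exhaled = 1 − 0.2994 = 0.7006 → 70.06%.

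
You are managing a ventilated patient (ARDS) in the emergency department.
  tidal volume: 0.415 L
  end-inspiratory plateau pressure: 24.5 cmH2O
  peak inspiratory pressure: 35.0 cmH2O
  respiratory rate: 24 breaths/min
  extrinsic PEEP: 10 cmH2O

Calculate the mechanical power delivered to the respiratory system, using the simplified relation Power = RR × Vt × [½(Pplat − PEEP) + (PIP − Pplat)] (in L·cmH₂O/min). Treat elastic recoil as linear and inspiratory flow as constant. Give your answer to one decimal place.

176.8

Per-breath work = Vt × [½(Pplat−PEEP) + (PIP−Pplat)] = 0.415 × [0.5×14.5 + 10.5] = 0.415 × 17.75 = 7.366 L·cmH2O.
Power = 24 × 7.366 = 176.78 L·cmH2O/min.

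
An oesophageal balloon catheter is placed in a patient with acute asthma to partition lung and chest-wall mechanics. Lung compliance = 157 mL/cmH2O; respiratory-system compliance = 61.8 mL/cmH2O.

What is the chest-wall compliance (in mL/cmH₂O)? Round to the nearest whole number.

102

1/Ccw = 1/Crs − 1/CL.
1/Ccw = 1/61.8 − 1/157 = 0.009812.
Ccw = 101.92 mL/cmH2O.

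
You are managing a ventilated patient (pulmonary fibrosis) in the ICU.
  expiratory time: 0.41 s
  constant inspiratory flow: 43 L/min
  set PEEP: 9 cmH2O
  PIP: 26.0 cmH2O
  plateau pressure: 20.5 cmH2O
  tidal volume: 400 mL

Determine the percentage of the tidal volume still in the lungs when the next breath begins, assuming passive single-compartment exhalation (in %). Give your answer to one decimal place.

21.5

Flow: 43 L/min ÷ 60 = 0.7167 L/s.
R = (PIP − Pplat)/V̇ = (26.0 − 20.5) / 0.7167 = 5.5/0.7167 = 7.674 cmH2O·s/L.
C = Vt/(Pplat − PEEP) = 400.0 / (20.5 − 9) = 400.0/11.5 = 34.783 mL/cmH2O.
τ = R × C = 7.674 × 0.03478 L/cmH2O = 0.2669 s.
Fraction remaining at end-expiration = e^(−Te/τ) = e^(−0.41/0.2669) = 0.2152 → 21.52%.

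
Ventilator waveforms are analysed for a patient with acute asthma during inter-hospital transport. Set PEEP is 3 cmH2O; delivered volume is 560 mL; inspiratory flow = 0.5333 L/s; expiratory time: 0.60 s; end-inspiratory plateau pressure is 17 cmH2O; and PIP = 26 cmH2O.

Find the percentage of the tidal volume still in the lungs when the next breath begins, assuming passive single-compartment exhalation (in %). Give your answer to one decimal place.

R = (PIP − Pplat)/V̇ = (26 − 17) / 0.5333 = 9.0/0.5333 = 16.876 cmH2O·s/L.
C = Vt/(Pplat − PEEP) = 560.0 / (17 − 3) = 560.0/14.0 = 40.0 mL/cmH2O.
τ = R × C = 16.876 × 0.04 L/cmH2O = 0.675 s.
Fraction remaining at end-expiration = e^(−Te/τ) = e^(−0.60/0.675) = 0.4111 → 41.11%.

41.1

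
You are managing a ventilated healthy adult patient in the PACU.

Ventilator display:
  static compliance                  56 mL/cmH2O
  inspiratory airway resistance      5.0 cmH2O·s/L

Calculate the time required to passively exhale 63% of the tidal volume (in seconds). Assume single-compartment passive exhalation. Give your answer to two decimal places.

0.28

τ = R × C = 5.0 × 56 mL/cmH2O = 5.0 × 0.056 L/cmH2O = 0.28 s.
Exhaled fraction f = 1 − e^(−t/τ) → t = −τ·ln(1 − f) = −0.28·ln(0.37) = 0.2784 s.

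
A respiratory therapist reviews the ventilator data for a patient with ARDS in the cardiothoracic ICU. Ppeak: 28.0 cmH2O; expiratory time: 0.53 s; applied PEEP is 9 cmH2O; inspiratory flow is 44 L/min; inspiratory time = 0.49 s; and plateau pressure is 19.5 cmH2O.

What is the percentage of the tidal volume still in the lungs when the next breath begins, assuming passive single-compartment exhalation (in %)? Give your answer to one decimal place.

26.3

Flow: 44 L/min ÷ 60 = 0.7333 L/s.
Vt = flow × Ti = 0.7333 L/s × 0.49 s × 1000 mL/L = 359.32 mL.
R = (PIP − Pplat)/V̇ = (28.0 − 19.5) / 0.7333 = 8.5/0.7333 = 11.591 cmH2O·s/L.
C = Vt/(Pplat − PEEP) = 359.32 / (19.5 − 9) = 359.32/10.5 = 34.221 mL/cmH2O.
τ = R × C = 11.591 × 0.03422 L/cmH2O = 0.3966 s.
Fraction remaining at end-expiration = e^(−Te/τ) = e^(−0.53/0.3966) = 0.2628 → 26.28%.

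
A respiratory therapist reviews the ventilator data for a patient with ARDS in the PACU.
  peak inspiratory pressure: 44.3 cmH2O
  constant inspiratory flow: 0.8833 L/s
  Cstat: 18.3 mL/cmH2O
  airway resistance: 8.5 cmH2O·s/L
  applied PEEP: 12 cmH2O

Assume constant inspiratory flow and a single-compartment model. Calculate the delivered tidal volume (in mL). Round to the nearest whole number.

Equation of motion (constant flow): PIP = Vt/C + R·V̇ + PEEP.
Vt/C = PIP − R·V̇ − PEEP = 44.3 − 7.508 − 12 = 24.792 cmH2O.
Vt = C × 24.792 = 18.3 × 24.792 = 453.69 mL.

454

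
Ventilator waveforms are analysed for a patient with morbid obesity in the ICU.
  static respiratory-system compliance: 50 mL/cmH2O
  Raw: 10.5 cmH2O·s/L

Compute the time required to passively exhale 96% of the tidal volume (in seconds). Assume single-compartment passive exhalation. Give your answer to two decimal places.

1.69

τ = R × C = 10.5 × 50 mL/cmH2O = 10.5 × 0.050 L/cmH2O = 0.525 s.
Exhaled fraction f = 1 − e^(−t/τ) → t = −τ·ln(1 − f) = −0.525·ln(0.04) = 1.69 s.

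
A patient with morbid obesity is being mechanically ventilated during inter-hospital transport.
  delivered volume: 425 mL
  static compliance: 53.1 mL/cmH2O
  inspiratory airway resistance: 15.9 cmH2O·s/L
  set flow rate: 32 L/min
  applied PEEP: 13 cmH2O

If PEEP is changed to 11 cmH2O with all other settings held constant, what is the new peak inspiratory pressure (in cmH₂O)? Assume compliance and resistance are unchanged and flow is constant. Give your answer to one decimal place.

Flow: 32 L/min ÷ 60 = 0.5333 L/s.
PIP = Vt/C + R·V̇ + PEEP (constant-flow equation of motion).
Only the baseline term changes: ΔPIP = ΔPEEP = 11 − 13 = -2.0 cmH2O.
Original PIP = 425/53.1 + 15.9×0.5333 + 13 = 29.483 cmH2O; new PIP = 29.483 + (-2.0) = 27.483 cmH2O.

27.5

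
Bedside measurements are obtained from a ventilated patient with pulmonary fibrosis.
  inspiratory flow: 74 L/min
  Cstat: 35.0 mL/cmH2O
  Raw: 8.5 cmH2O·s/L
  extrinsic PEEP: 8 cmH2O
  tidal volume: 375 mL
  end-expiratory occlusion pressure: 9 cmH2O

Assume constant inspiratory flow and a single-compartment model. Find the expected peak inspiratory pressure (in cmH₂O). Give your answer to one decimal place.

Flow: 74 L/min ÷ 60 = 1.2333 L/s.
Total PEEP = 9 cmH2O (set 8 + intrinsic 1); this is the baseline alveolar pressure.
Equation of motion (constant flow): PIP = Vt/C + R·V̇ + PEEP.
PIP = 375/35.0 + 8.5×1.2333 + 9 = 10.714 + 10.483 + 9 = 30.197 cmH2O.

30.2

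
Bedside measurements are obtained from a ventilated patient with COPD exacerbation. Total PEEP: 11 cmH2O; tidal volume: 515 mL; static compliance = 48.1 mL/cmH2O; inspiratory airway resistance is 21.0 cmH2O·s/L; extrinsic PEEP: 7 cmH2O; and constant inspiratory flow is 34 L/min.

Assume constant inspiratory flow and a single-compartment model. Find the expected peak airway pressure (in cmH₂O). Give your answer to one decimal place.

Flow: 34 L/min ÷ 60 = 0.5667 L/s.
Total PEEP = 11 cmH2O (set 7 + intrinsic 4); this is the baseline alveolar pressure.
Equation of motion (constant flow): PIP = Vt/C + R·V̇ + PEEP.
PIP = 515/48.1 + 21.0×0.5667 + 11 = 10.707 + 11.901 + 11 = 33.608 cmH2O.

33.6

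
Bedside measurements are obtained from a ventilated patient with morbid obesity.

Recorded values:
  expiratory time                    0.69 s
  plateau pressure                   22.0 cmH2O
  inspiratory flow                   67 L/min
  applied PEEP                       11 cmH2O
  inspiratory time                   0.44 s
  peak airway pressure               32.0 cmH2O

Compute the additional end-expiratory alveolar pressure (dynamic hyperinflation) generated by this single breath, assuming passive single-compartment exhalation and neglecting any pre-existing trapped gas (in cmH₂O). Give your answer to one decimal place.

Flow: 67 L/min ÷ 60 = 1.1167 L/s.
Vt = flow × Ti = 1.1167 L/s × 0.44 s × 1000 mL/L = 491.35 mL.
R = (PIP − Pplat)/V̇ = (32.0 − 22.0) / 1.1167 = 10.0/1.1167 = 8.955 cmH2O·s/L.
C = Vt/(Pplat − PEEP) = 491.35 / (22.0 − 11) = 491.35/11.0 = 44.668 mL/cmH2O.
τ = R × C = 8.955 × 0.04467 L/cmH2O = 0.4 s.
Fraction remaining = e^(−Te/τ) = e^(−0.69/0.4) = 0.1782; trapped volume = 491.35 × 0.1782 = 87.559 mL.
Additional alveolar pressure from trapping ≈ V_trapped / C = 87.559 / 44.668 = 1.96 cmH2O.

2.0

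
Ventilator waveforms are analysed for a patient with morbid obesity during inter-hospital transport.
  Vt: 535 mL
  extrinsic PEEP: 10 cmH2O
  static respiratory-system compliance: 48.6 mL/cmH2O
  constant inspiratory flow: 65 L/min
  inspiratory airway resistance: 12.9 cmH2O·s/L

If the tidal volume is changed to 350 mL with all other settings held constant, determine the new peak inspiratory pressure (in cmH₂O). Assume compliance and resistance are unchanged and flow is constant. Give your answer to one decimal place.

31.2

Flow: 65 L/min ÷ 60 = 1.0833 L/s.
PIP = Vt/C + R·V̇ + PEEP (constant-flow equation of motion).
Only the elastic term changes: ΔPIP = ΔVt / C = (350 − 535) / 48.6 = -3.807 cmH2O.
Original PIP = 535/48.6 + 12.9×1.0833 + 10 = 34.983 cmH2O; new PIP = 34.983 + (-3.807) = 31.176 cmH2O.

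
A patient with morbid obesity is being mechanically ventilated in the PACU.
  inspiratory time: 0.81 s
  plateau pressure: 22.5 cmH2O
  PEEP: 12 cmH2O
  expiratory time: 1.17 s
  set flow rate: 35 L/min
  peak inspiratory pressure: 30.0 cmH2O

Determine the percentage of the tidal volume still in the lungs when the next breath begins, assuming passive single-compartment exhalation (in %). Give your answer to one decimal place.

Flow: 35 L/min ÷ 60 = 0.5833 L/s.
Vt = flow × Ti = 0.5833 L/s × 0.81 s × 1000 mL/L = 472.47 mL.
R = (PIP − Pplat)/V̇ = (30.0 − 22.5) / 0.5833 = 7.5/0.5833 = 12.858 cmH2O·s/L.
C = Vt/(Pplat − PEEP) = 472.47 / (22.5 − 12) = 472.47/10.5 = 44.997 mL/cmH2O.
τ = R × C = 12.858 × 0.045 L/cmH2O = 0.5786 s.
Fraction remaining at end-expiration = e^(−Te/τ) = e^(−1.17/0.5786) = 0.1324 → 13.24%.

13.2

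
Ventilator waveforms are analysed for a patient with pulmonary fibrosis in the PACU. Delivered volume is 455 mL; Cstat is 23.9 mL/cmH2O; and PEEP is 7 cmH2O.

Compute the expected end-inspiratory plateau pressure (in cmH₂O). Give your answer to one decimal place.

26.0

Pplat = PEEP + Vt / Cstat = 7 + 455 / 23.9 = 7 + 19.038 = 26.038 cmH2O.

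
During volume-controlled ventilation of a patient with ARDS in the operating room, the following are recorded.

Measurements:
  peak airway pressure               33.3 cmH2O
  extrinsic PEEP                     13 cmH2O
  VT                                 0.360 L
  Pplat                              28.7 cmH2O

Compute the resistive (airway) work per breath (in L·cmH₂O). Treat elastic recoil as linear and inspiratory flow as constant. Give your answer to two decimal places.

1.66

With constant inspiratory flow the resistive pressure is constant at PIP − Pplat = 33.3 − 28.7 = 4.6 cmH2O, so resistive work = 4.6 × 0.360 = 1.656 L·cmH2O.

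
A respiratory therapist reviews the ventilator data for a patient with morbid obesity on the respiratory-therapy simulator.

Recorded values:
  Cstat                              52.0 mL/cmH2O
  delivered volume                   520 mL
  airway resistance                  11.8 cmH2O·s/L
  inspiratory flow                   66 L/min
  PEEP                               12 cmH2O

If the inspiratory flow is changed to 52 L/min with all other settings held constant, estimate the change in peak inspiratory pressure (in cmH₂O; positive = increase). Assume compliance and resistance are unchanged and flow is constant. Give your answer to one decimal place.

Flow: 66 L/min ÷ 60 = 1.1 L/s.
New flow: 52 L/min ÷ 60 = 0.8667 L/s.
PIP = Vt/C + R·V̇ + PEEP (constant-flow equation of motion).
Only the resistive term changes: ΔPIP = R × ΔV̇ = 11.8 × (0.8667 − 1.1) = 11.8 × -0.2333 = -2.753 cmH2O.

-2.8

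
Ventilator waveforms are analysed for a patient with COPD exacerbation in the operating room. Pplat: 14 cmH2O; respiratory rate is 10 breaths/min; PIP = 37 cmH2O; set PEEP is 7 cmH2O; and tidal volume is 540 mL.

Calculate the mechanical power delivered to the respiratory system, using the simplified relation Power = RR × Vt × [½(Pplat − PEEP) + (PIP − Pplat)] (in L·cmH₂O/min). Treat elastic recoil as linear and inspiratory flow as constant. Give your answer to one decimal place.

143.1

Per-breath work = Vt × [½(Pplat−PEEP) + (PIP−Pplat)] = 0.540 × [0.5×7.0 + 23.0] = 0.540 × 26.5 = 14.31 L·cmH2O.
Power = 10 × 14.31 = 143.1 L·cmH2O/min.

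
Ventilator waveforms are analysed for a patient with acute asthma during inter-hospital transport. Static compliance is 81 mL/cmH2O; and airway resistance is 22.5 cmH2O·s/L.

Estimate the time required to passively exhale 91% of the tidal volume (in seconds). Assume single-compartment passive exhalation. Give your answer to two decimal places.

τ = R × C = 22.5 × 81 mL/cmH2O = 22.5 × 0.081 L/cmH2O = 1.823 s.
Exhaled fraction f = 1 − e^(−t/τ) → t = −τ·ln(1 − f) = −1.823·ln(0.09) = 4.39 s.

4.39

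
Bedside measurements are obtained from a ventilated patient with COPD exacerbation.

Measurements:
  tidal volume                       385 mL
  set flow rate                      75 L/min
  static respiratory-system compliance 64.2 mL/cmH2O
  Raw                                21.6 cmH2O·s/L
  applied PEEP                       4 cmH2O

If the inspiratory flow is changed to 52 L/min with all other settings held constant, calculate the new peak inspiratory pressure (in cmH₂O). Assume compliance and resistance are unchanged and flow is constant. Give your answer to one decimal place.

28.7

Flow: 75 L/min ÷ 60 = 1.25 L/s.
New flow: 52 L/min ÷ 60 = 0.8667 L/s.
PIP = Vt/C + R·V̇ + PEEP (constant-flow equation of motion).
Only the resistive term changes: ΔPIP = R × ΔV̇ = 21.6 × (0.8667 − 1.25) = 21.6 × -0.3833 = -8.279 cmH2O.
Original PIP = 385/64.2 + 21.6×1.25 + 4 = 36.997 cmH2O; new PIP = 36.997 + (-8.279) = 28.718 cmH2O.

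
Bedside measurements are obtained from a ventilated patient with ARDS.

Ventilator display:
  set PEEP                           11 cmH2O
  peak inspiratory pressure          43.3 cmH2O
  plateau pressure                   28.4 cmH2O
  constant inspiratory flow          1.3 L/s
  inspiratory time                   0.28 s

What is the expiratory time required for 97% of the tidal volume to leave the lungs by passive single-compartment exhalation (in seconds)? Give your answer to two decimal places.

Vt = flow × Ti = 1.3 L/s × 0.28 s × 1000 mL/L = 364.0 mL.
R = (PIP − Pplat)/V̇ = (43.3 − 28.4) / 1.3 = 14.9/1.3 = 11.462 cmH2O·s/L.
C = Vt/(Pplat − PEEP) = 364.0 / (28.4 − 11) = 364.0/17.4 = 20.92 mL/cmH2O.
τ = R × C = 11.462 × 0.02092 L/cmH2O = 0.2398 s.
t = −τ·ln(1 − 0.97) = −0.2398·ln(0.03) = 0.8409 s.

0.84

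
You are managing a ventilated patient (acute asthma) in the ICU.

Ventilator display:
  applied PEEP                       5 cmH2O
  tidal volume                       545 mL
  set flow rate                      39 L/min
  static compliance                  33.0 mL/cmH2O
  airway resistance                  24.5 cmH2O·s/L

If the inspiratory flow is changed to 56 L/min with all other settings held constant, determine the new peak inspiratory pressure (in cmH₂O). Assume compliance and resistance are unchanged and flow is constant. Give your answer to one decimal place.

Flow: 39 L/min ÷ 60 = 0.65 L/s.
New flow: 56 L/min ÷ 60 = 0.9333 L/s.
PIP = Vt/C + R·V̇ + PEEP (constant-flow equation of motion).
Only the resistive term changes: ΔPIP = R × ΔV̇ = 24.5 × (0.9333 − 0.65) = 24.5 × 0.2833 = 6.941 cmH2O.
Original PIP = 545/33.0 + 24.5×0.65 + 5 = 37.44 cmH2O; new PIP = 37.44 + (6.941) = 44.381 cmH2O.

44.4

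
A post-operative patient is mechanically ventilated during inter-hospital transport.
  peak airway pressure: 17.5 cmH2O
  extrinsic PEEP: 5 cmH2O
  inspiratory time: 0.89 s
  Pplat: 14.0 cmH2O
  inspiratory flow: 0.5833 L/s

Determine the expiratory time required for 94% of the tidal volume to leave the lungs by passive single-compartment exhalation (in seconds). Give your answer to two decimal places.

0.97

Vt = flow × Ti = 0.5833 L/s × 0.89 s × 1000 mL/L = 519.14 mL.
R = (PIP − Pplat)/V̇ = (17.5 − 14.0) / 0.5833 = 3.5/0.5833 = 6.0 cmH2O·s/L.
C = Vt/(Pplat − PEEP) = 519.14 / (14.0 − 5) = 519.14/9.0 = 57.682 mL/cmH2O.
τ = R × C = 6.0 × 0.05768 L/cmH2O = 0.3461 s.
t = −τ·ln(1 − 0.94) = −0.3461·ln(0.06) = 0.9737 s.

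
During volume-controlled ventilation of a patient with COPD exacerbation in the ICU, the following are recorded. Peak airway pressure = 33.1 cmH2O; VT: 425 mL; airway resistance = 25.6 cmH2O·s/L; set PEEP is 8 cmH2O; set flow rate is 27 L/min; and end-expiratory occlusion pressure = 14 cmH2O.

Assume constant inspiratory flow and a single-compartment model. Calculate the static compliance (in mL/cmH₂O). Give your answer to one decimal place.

Flow: 27 L/min ÷ 60 = 0.45 L/s.
Total PEEP = 14 cmH2O (set 8 + intrinsic 6); this is the baseline alveolar pressure.
Equation of motion (constant flow): PIP = Vt/C + R·V̇ + PEEP.
Vt/C = PIP − R·V̇ − PEEP = 33.1 − 25.6×0.45 − 14 = 33.1 − 11.52 − 14 = 7.58 cmH2O.
C = Vt / 7.58 = 425 / 7.58 = 56.069 mL/cmH2O.

56.1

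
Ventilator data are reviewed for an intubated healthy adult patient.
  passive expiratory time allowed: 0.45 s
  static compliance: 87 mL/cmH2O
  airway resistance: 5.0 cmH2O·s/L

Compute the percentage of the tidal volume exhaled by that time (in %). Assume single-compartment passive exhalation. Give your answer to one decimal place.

64.5

τ = R × C = 5.0 × 87 mL/cmH2O = 5.0 × 0.087 L/cmH2O = 0.435 s.
Passive exhalation: V(t)/V₀ = e^(−t/τ) = e^(−0.45/0.435) = 0.3554.
Fraction exhaled = 1 − 0.3554 = 0.6446 → 64.46%.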